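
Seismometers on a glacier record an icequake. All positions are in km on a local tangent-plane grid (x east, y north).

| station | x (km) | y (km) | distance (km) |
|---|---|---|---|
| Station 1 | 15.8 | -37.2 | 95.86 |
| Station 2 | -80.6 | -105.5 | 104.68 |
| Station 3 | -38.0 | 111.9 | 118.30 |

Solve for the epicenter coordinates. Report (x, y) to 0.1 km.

Circle about each station: (x − 15.8)² + (y + 37.2)² = 95.86²; (x + 80.6)² + (y + 105.5)² = 104.68²; (x + 38.0)² + (y − 111.9)² = 118.30².
Subtracting the Station 1 equation from the Station 2 and Station 3 equations removes the quadratic terms:
-192.8 x − 136.6 y = 14224.37
-107.6 x + 298.2 y = 7526.38
Solving the 2×2 system: x ≈ -73.0, y ≈ -1.1 km.

(-73.0, -1.1)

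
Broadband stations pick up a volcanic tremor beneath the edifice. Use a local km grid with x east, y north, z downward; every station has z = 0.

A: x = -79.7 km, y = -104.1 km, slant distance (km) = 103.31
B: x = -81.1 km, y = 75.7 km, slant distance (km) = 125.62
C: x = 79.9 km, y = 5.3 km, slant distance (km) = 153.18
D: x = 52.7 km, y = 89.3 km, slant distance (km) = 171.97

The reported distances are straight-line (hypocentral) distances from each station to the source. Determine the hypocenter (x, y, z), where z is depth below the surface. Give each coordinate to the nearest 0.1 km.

x ≈ -54.5 km, y ≈ -28.2 km, depth ≈ 65.4 km

Each station gives a sphere (x−x_i)² + (y−y_i)² + z² = d_i² (stations at z=0).
Subtracting the A sphere from B and C: z² cancels, leaving linear equations in x and y:
-2.8 x + 359.6 y = -9988.63
319.2 x + 218.8 y = -23567.96
Solving: x ≈ -54.503, y ≈ -28.201 km (keep extra digits for the depth step; rounded: -54.5, -28.2).
Then from the A sphere: z² = 103.31² − (x + 79.7)² − (y + 104.1)² with x = -54.503, y = -28.201, so z ≈ 65.402 ≈ 65.4 km.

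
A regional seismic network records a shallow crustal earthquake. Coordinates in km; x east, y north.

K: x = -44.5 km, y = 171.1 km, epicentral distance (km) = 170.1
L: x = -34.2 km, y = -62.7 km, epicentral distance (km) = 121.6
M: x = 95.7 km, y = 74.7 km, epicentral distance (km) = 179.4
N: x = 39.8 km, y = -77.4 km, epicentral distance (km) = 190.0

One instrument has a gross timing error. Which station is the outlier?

M

Solve using three stations at a time. Using K, L, N (subtract circle equations pairwise → linear system) gives (x, y) ≈ (-123.3, 20.2).
Distances from that point to each station vs reported:
  K: calculated 170.2 vs reported 170.1 → residual 0.1 km
  L: calculated 121.7 vs reported 121.6 → residual 0.1 km
  M: calculated 225.6 vs reported 179.4 → residual 46.2 km
  N: calculated 190.1 vs reported 190.0 → residual 0.1 km
K, L, N are mutually consistent (residuals ≈ 0); M is off by 46.2 km.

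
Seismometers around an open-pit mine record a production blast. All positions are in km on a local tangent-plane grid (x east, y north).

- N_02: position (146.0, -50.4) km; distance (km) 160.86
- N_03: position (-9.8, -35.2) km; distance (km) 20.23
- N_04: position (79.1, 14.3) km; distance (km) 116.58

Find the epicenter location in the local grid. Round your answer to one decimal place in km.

Circle about each station: (x − 146.0)² + (y + 50.4)² = 160.86²; (x + 9.8)² + (y + 35.2)² = 20.23²; (x − 79.1)² + (y − 14.3)² = 116.58².
Subtracting the N_02 equation from the N_03 and N_04 equations removes the quadratic terms:
-311.6 x + 30.4 y = 2945.61
-133.8 x + 129.4 y = -5109.82
Solving the 2×2 system: x ≈ -14.8, y ≈ -54.8 km.

x ≈ -14.8 km, y ≈ -54.8 km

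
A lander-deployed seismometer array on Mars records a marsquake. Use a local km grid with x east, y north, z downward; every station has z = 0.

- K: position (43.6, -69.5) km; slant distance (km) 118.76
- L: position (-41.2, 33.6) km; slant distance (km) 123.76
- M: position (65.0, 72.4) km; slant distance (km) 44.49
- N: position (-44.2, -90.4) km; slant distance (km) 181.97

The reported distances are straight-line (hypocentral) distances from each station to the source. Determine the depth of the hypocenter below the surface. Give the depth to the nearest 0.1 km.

Each station gives a sphere (x−x_i)² + (y−y_i)² + z² = d_i² (stations at z=0).
Subtracting the K sphere from L and M: z² cancels, leaving linear equations in x and y:
-169.6 x + 206.2 y = -5117.41
42.8 x + 283.8 y = 14860.13
Solving: x ≈ 79.295, y ≈ 40.403 km (keep extra digits for the depth step; rounded: 79.3, 40.4).
Then from the K sphere: z² = 118.76² − (x − 43.6)² − (y + 69.5)² with x = 79.295, y = 40.403, so z ≈ 27.407 ≈ 27.4 km.

depth ≈ 27.4 km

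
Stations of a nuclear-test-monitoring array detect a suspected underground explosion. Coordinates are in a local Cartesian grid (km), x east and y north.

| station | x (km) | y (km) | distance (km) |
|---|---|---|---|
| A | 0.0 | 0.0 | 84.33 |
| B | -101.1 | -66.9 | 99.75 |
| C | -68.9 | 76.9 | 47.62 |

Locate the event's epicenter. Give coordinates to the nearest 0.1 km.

-78.7 km east, 30.3 km north

Circle about each station: x² + y² = 84.33²; (x + 101.1)² + (y + 66.9)² = 99.75²; (x + 68.9)² + (y − 76.9)² = 47.62².
Subtracting the A equation from the B and C equations removes the quadratic terms:
-202.2 x − 133.8 y = 11858.31
-137.8 x + 153.8 y = 15504.70
Solving the 2×2 system: x ≈ -78.7, y ≈ 30.3 km.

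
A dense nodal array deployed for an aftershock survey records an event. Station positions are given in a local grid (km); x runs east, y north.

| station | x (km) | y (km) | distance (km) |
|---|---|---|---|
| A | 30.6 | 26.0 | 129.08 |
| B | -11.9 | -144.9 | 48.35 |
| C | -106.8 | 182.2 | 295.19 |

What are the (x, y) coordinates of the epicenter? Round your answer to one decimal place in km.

x ≈ -9.8 km, y ≈ -96.6 km

Circle about each station: (x − 30.6)² + (y − 26.0)² = 129.08²; (x + 11.9)² + (y + 144.9)² = 48.35²; (x + 106.8)² + (y − 182.2)² = 295.19².
Subtracting the A equation from the B and C equations removes the quadratic terms:
-85.0 x − 341.8 y = 33849.18
-274.8 x + 312.4 y = -27484.77
Solving the 2×2 system: x ≈ -9.8, y ≈ -96.6 km.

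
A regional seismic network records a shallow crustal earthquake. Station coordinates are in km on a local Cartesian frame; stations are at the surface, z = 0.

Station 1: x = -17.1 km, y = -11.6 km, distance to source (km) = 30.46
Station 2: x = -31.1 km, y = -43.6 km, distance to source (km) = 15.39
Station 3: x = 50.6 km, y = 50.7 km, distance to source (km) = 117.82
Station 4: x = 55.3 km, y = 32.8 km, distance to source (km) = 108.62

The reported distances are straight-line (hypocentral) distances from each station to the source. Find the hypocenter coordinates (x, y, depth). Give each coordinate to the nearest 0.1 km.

(-26.6, -37.3, 13.3)

Each station gives a sphere (x−x_i)² + (y−y_i)² + z² = d_i² (stations at z=0).
Subtracting the Station 1 sphere from Station 2 and Station 3: z² cancels, leaving linear equations in x and y:
-28.0 x − 64.0 y = 3132.16
135.4 x + 124.6 y = -8249.86
Solving: x ≈ -26.604, y ≈ -37.301 km (keep extra digits for the depth step; rounded: -26.6, -37.3).
Then from the Station 1 sphere: z² = 30.46² − (x + 17.1)² − (y + 11.6)² with x = -26.604, y = -37.301, so z ≈ 13.302 ≈ 13.3 km.
Check against Station 4 (with the unrounded solution): distance 108.62 ≈ 108.62 km. ✓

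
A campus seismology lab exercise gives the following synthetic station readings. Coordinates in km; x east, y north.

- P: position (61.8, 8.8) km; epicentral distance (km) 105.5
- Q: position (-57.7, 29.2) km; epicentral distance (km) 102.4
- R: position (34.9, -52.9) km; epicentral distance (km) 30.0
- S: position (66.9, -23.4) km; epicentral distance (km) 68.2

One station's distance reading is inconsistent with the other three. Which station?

P

Solve using three stations at a time. Using Q, R, S (subtract circle equations pairwise → linear system) gives (x, y) ≈ (4.9, -51.8).
Distances from that point to each station vs reported:
  P: calculated 83.2 vs reported 105.5 → residual 22.3 km
  Q: calculated 102.4 vs reported 102.4 → residual 0.0 km
  R: calculated 30.0 vs reported 30.0 → residual 0.0 km
  S: calculated 68.2 vs reported 68.2 → residual 0.0 km
Q, R, S are mutually consistent (residuals ≈ 0); P is off by 22.3 km.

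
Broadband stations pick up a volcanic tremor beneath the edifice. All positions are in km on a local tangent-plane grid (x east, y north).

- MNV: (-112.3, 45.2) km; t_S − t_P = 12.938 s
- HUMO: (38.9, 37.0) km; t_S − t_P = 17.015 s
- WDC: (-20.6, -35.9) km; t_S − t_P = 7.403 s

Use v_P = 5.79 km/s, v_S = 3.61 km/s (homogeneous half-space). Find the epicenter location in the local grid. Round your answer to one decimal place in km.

-80.1 km east, -74.6 km north

Distance from S−P lag: d = Δt · v_P v_S / (v_P − v_S) = Δt · (5.79·3.61)/(5.79−3.61) ≈ 9.5880·Δt.
So d_MNV = 124.05, d_HUMO = 163.14, d_WDC = 70.98 km.
Circle about each station: (x + 112.3)² + (y − 45.2)² = 124.05²; (x − 38.9)² + (y − 37.0)² = 163.14²; (x + 20.6)² + (y + 35.9)² = 70.98².
Subtracting the MNV equation from the HUMO and WDC equations removes the quadratic terms:
302.4 x − 16.4 y = -22998.38
183.4 x − 162.2 y = -2590.92
Solving the 2×2 system: x ≈ -80.1, y ≈ -74.6 km.
Check against MNV (with the unrounded x, y): √((x + 112.3)²+(y − 45.2)²) = 124.05 ≈ 124.05 km. ✓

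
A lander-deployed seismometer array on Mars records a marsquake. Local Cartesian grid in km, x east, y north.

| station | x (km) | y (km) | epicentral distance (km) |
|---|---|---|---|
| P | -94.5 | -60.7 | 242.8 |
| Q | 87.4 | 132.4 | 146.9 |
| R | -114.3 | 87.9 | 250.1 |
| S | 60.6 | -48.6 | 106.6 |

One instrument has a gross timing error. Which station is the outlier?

Solve using three stations at a time. Using P, R, S (subtract circle equations pairwise → linear system) gives (x, y) ≈ (129.6, 32.7).
Distances from that point to each station vs reported:
  P: calculated 242.8 vs reported 242.8 → residual 0.0 km
  Q: calculated 108.3 vs reported 146.9 → residual 38.6 km
  R: calculated 250.1 vs reported 250.1 → residual 0.0 km
  S: calculated 106.6 vs reported 106.6 → residual 0.0 km
P, R, S are mutually consistent (residuals ≈ 0); Q is off by 38.6 km.

Q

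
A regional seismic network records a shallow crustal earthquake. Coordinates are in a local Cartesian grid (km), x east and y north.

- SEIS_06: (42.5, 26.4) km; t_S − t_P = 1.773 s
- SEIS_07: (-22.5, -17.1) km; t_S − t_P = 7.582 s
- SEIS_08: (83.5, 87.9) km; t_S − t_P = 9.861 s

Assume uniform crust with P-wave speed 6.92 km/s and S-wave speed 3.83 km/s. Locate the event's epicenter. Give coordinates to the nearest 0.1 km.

Distance from S−P lag: d = Δt · v_P v_S / (v_P − v_S) = Δt · (6.92·3.83)/(6.92−3.83) ≈ 8.5772·Δt.
So d_SEIS_06 = 15.21, d_SEIS_07 = 65.03, d_SEIS_08 = 84.58 km.
Circle about each station: (x − 42.5)² + (y − 26.4)² = 15.21²; (x + 22.5)² + (y + 17.1)² = 65.03²; (x − 83.5)² + (y − 87.9)² = 84.58².
Subtracting pairs of circle equations eliminates x²+y² and gives linear equations (the radical axes):
-130.0 x − 87.0 y = -5702.11
82.0 x + 123.0 y = 5273.02
Solving the 2×2 system: x ≈ 27.4, y ≈ 24.6 km.

(27.4, 24.6)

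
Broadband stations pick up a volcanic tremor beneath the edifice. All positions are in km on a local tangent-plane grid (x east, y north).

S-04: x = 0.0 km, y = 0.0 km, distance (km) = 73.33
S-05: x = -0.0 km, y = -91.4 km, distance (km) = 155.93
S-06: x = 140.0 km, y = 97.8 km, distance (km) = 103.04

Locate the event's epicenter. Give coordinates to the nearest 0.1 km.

Circle about each station: x² + y² = 73.33²; x² + (y + 91.4)² = 155.93²; (x − 140.0)² + (y − 97.8)² = 103.04².
Subtracting the S-04 equation from the S-05 and S-06 equations removes the quadratic terms:
-0.0 x − 182.8 y = -10582.92
280.0 x + 195.6 y = 23924.89
Solving the 2×2 system: x ≈ 45.0, y ≈ 57.9 km.
Check against S-04 (with the unrounded x, y): √(x²+y²) = 73.33 ≈ 73.33 km. ✓

x ≈ 45.0 km, y ≈ 57.9 km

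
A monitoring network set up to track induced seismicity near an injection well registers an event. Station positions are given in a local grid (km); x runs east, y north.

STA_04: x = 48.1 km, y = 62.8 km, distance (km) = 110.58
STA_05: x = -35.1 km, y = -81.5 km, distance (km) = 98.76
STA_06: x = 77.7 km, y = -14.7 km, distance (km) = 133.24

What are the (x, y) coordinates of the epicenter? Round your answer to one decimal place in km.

Circle about each station: (x − 48.1)² + (y − 62.8)² = 110.58²; (x + 35.1)² + (y + 81.5)² = 98.76²; (x − 77.7)² + (y + 14.7)² = 133.24².
Subtracting the STA_04 equation from the STA_05 and STA_06 equations removes the quadratic terms:
-166.4 x − 288.6 y = 4091.21
59.2 x − 155.0 y = -5529.03
Solving the 2×2 system: x ≈ -52.0, y ≈ 15.8 km.

(-52.0, 15.8)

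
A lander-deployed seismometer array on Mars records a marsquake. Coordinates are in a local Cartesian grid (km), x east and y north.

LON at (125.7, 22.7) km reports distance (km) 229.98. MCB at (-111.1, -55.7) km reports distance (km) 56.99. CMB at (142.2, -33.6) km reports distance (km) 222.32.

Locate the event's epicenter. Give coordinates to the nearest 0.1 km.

x ≈ -71.1 km, y ≈ -96.3 km

Circle about each station: (x − 125.7)² + (y − 22.7)² = 229.98²; (x + 111.1)² + (y + 55.7)² = 56.99²; (x − 142.2)² + (y + 33.6)² = 222.32².
Subtracting pairs of circle equations eliminates x²+y² and gives linear equations (the radical axes):
-473.6 x − 156.8 y = 48772.86
33.0 x − 112.6 y = 8498.64
Solving the 2×2 system: x ≈ -71.1, y ≈ -96.3 km.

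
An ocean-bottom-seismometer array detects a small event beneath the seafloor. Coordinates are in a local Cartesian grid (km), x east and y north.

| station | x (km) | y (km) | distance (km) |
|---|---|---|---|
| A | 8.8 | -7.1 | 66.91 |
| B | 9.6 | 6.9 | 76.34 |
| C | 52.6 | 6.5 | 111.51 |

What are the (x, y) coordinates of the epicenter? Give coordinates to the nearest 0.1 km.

Circle about each station: (x − 8.8)² + (y + 7.1)² = 66.91²; (x − 9.6)² + (y − 6.9)² = 76.34²; (x − 52.6)² + (y − 6.5)² = 111.51².
Subtracting pairs of circle equations eliminates x²+y² and gives linear equations (the radical axes):
1.6 x + 28.0 y = -1338.93
87.6 x + 27.2 y = -5276.37
Solving the 2×2 system: x ≈ -46.2, y ≈ -45.2 km.

(-46.2, -45.2)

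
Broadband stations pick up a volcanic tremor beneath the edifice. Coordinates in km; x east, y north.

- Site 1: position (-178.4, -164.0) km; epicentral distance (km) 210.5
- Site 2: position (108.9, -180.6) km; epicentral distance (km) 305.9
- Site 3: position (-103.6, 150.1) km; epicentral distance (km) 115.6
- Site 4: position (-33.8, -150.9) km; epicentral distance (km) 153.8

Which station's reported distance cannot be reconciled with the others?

Site 4

Solve using three stations at a time. Using Site 1, Site 2, Site 3 (subtract circle equations pairwise → linear system) gives (x, y) ≈ (-108.5, 34.6).
Distances from that point to each station vs reported:
  Site 1: calculated 210.5 vs reported 210.5 → residual 0.0 km
  Site 2: calculated 305.9 vs reported 305.9 → residual 0.0 km
  Site 3: calculated 115.6 vs reported 115.6 → residual 0.0 km
  Site 4: calculated 200.0 vs reported 153.8 → residual 46.2 km
Site 1, Site 2, Site 3 are mutually consistent (residuals ≈ 0); Site 4 is off by 46.2 km.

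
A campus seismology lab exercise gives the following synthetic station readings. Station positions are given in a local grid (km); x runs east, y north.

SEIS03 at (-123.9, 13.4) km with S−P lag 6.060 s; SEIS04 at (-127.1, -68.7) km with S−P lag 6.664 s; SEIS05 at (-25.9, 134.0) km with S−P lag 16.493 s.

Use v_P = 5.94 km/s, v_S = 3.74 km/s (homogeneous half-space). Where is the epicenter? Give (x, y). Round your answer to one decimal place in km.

Distance from S−P lag: d = Δt · v_P v_S / (v_P − v_S) = Δt · (5.94·3.74)/(5.94−3.74) ≈ 10.0980·Δt.
So d_SEIS03 = 61.19, d_SEIS04 = 67.29, d_SEIS05 = 166.55 km.
Circle about each station: (x + 123.9)² + (y − 13.4)² = 61.19²; (x + 127.1)² + (y + 68.7)² = 67.29²; (x + 25.9)² + (y − 134.0)² = 166.55².
Subtracting the SEIS03 equation from the SEIS04 and SEIS05 equations removes the quadratic terms:
-6.4 x − 164.2 y = 4559.60
196.0 x + 241.2 y = -20898.65
Solving the 2×2 system: x ≈ -76.1, y ≈ -24.8 km.
Check against SEIS03 (with the unrounded x, y): √((x + 123.9)²+(y − 13.4)²) = 61.19 ≈ 61.19 km. ✓

(-76.1, -24.8)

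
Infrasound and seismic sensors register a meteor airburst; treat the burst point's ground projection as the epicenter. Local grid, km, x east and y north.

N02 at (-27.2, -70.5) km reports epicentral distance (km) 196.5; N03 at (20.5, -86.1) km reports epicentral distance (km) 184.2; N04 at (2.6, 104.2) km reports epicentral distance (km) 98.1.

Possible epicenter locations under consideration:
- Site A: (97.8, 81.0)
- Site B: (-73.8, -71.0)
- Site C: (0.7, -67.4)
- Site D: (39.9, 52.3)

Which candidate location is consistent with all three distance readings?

Site A

For each candidate, compare |candidate − station| to the reported distance:
Site A: residuals N02 0.1, N03 0.1, N04 0.1 → max 0.1 km
Site B: residuals N02 149.9, N03 88.7, N04 93.0 → max 149.9 km
Site C: residuals N02 168.4, N03 157.0, N04 73.5 → max 168.4 km
Site D: residuals N02 56.6, N03 44.4, N04 34.2 → max 56.6 km
Only Site A has all residuals ≈ 0.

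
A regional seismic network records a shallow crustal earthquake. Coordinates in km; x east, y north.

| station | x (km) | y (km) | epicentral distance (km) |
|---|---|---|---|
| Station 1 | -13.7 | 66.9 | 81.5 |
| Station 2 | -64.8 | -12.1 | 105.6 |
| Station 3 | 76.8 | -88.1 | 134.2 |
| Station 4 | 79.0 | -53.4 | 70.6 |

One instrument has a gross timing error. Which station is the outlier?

Station 3

Solve using three stations at a time. Using Station 1, Station 2, Station 4 (subtract circle equations pairwise → linear system) gives (x, y) ≈ (39.4, 5.1).
Distances from that point to each station vs reported:
  Station 1: calculated 81.5 vs reported 81.5 → residual 0.0 km
  Station 2: calculated 105.6 vs reported 105.6 → residual 0.0 km
  Station 3: calculated 100.4 vs reported 134.2 → residual 33.8 km
  Station 4: calculated 70.6 vs reported 70.6 → residual 0.0 km
Station 1, Station 2, Station 4 are mutually consistent (residuals ≈ 0); Station 3 is off by 33.8 km.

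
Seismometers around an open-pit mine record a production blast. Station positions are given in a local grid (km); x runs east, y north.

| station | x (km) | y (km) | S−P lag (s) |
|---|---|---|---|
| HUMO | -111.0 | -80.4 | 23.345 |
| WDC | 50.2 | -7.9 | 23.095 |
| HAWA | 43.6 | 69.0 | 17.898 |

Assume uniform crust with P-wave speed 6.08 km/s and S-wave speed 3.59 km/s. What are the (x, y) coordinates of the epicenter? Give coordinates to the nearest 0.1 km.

-103.3 km east, 124.1 km north

Distance from S−P lag: d = Δt · v_P v_S / (v_P − v_S) = Δt · (6.08·3.59)/(6.08−3.59) ≈ 8.7659·Δt.
So d_HUMO = 204.64, d_WDC = 202.45, d_HAWA = 156.89 km.
Circle about each station: (x + 111.0)² + (y + 80.4)² = 204.64²; (x − 50.2)² + (y + 7.9)² = 202.45²; (x − 43.6)² + (y − 69.0)² = 156.89².
Subtracting pairs of circle equations eliminates x²+y² and gives linear equations (the radical axes):
322.4 x + 145.0 y = -15311.18
309.2 x + 298.8 y = 5139.86
Solving the 2×2 system: x ≈ -103.3, y ≈ 124.1 km.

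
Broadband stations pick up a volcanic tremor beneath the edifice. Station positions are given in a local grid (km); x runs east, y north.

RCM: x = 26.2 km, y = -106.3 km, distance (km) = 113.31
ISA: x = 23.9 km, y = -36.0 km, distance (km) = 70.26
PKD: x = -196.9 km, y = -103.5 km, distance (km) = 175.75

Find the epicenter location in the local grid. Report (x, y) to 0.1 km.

Circle about each station: (x − 26.2)² + (y + 106.3)² = 113.31²; (x − 23.9)² + (y + 36.0)² = 70.26²; (x + 196.9)² + (y + 103.5)² = 175.75².
Subtracting pairs of circle equations eliminates x²+y² and gives linear equations (the radical axes):
-4.6 x + 140.6 y = -2216.23
-446.2 x + 5.6 y = 19446.82
Solving the 2×2 system: x ≈ -43.8, y ≈ -17.2 km.

x ≈ -43.8 km, y ≈ -17.2 km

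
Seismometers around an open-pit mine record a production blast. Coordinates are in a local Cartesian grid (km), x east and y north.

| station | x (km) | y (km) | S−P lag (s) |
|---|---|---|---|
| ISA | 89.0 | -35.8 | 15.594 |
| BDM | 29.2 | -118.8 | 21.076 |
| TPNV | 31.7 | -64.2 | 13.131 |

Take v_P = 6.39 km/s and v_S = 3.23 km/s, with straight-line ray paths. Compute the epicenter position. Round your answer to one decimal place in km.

(1.3, 16.0)

Distance from S−P lag: d = Δt · v_P v_S / (v_P − v_S) = Δt · (6.39·3.23)/(6.39−3.23) ≈ 6.5316·Δt.
So d_ISA = 101.85, d_BDM = 137.66, d_TPNV = 85.77 km.
Circle about each station: (x − 89.0)² + (y + 35.8)² = 101.85²; (x − 29.2)² + (y + 118.8)² = 137.66²; (x − 31.7)² + (y + 64.2)² = 85.77².
Subtracting pairs of circle equations eliminates x²+y² and gives linear equations (the radical axes):
-119.6 x − 166.0 y = -2813.41
-114.6 x − 56.8 y = -1059.18
Solving the 2×2 system: x ≈ 1.3, y ≈ 16.0 km.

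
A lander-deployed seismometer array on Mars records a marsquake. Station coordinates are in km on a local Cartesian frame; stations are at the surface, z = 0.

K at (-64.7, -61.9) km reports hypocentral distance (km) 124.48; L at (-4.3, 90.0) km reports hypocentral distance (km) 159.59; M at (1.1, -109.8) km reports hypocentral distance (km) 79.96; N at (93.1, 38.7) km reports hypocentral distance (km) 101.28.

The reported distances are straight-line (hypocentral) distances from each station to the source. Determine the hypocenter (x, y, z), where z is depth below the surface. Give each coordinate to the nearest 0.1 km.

(59.1, -56.0, 11.6)

Each station gives a sphere (x−x_i)² + (y−y_i)² + z² = d_i² (stations at z=0).
Subtracting the K sphere from L and M: z² cancels, leaving linear equations in x and y:
120.8 x + 303.8 y = -9872.91
131.6 x − 95.8 y = 13141.22
Solving: x ≈ 59.094, y ≈ -55.996 km (keep extra digits for the depth step; rounded: 59.1, -56.0).
Then from the K sphere: z² = 124.48² − (x + 64.7)² − (y + 61.9)² with x = 59.094, y = -55.996, so z ≈ 11.639 ≈ 11.6 km.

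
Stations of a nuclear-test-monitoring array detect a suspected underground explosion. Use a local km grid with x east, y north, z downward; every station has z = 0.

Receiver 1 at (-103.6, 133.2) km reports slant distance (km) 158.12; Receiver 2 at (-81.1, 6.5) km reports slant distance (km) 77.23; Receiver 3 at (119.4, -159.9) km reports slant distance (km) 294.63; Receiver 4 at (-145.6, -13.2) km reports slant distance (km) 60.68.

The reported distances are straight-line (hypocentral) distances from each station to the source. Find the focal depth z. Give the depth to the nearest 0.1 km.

58.2 km

Each station gives a sphere (x−x_i)² + (y−y_i)² + z² = d_i² (stations at z=0).
Subtracting the Receiver 1 sphere from Receiver 2 and Receiver 3: z² cancels, leaving linear equations in x and y:
45.0 x − 253.4 y = -2818.28
446.0 x − 586.2 y = -50455.73
Solving: x ≈ -128.506, y ≈ -11.699 km (keep extra digits for the depth step; rounded: -128.5, -11.7).
Then from the Receiver 1 sphere: z² = 158.12² − (x + 103.6)² − (y − 133.2)² with x = -128.506, y = -11.699, so z ≈ 58.189 ≈ 58.2 km.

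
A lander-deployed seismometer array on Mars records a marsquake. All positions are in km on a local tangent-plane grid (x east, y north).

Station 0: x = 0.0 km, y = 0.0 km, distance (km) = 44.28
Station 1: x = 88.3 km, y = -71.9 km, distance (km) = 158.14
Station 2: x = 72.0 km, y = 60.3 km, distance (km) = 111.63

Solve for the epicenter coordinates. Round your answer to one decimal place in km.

Circle about each station: x² + y² = 44.28²; (x − 88.3)² + (y + 71.9)² = 158.14²; (x − 72.0)² + (y − 60.3)² = 111.63².
Subtracting the Station 0 equation from the Station 1 and Station 2 equations removes the quadratic terms:
176.6 x − 143.8 y = -10081.04
144.0 x + 120.6 y = -1680.45
Solving the 2×2 system: x ≈ -34.7, y ≈ 27.5 km.

(-34.7, 27.5)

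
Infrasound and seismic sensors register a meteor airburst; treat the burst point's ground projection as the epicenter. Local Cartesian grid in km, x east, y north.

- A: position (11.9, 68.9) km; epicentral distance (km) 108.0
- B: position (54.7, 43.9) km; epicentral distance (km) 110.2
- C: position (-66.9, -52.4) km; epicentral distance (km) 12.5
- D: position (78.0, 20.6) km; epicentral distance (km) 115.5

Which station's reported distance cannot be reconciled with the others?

C

Solve using three stations at a time. Using A, B, D (subtract circle equations pairwise → linear system) gives (x, y) ≈ (-24.5, -32.9).
Distances from that point to each station vs reported:
  A: calculated 108.1 vs reported 108.0 → residual 0.1 km
  B: calculated 110.3 vs reported 110.2 → residual 0.1 km
  C: calculated 46.7 vs reported 12.5 → residual 34.2 km
  D: calculated 115.6 vs reported 115.5 → residual 0.1 km
A, B, D are mutually consistent (residuals ≈ 0); C is off by 34.2 km.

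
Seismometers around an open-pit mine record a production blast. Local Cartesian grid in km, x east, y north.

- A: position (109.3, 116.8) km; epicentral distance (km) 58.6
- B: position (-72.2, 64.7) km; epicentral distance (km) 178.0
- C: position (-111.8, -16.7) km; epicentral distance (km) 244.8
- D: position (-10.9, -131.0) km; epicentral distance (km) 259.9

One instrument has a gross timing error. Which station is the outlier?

A

Solve using three stations at a time. Using B, C, D (subtract circle equations pairwise → linear system) gives (x, y) ≈ (101.6, 103.3).
Distances from that point to each station vs reported:
  A: calculated 15.5 vs reported 58.6 → residual 43.1 km
  B: calculated 178.0 vs reported 178.0 → residual 0.0 km
  C: calculated 244.8 vs reported 244.8 → residual 0.0 km
  D: calculated 259.9 vs reported 259.9 → residual 0.0 km
B, C, D are mutually consistent (residuals ≈ 0); A is off by 43.1 km.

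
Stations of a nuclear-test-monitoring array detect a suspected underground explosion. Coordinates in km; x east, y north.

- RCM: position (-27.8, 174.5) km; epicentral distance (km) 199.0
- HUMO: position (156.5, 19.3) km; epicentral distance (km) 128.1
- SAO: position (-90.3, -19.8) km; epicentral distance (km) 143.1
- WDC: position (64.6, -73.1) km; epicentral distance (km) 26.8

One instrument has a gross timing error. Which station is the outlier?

Solve using three stations at a time. Using HUMO, SAO, WDC (subtract circle equations pairwise → linear system) gives (x, y) ≈ (49.4, -51.0).
Distances from that point to each station vs reported:
  RCM: calculated 238.3 vs reported 199.0 → residual 39.3 km
  HUMO: calculated 128.1 vs reported 128.1 → residual 0.0 km
  SAO: calculated 143.1 vs reported 143.1 → residual 0.0 km
  WDC: calculated 26.9 vs reported 26.8 → residual 0.1 km
HUMO, SAO, WDC are mutually consistent (residuals ≈ 0); RCM is off by 39.3 km.

RCM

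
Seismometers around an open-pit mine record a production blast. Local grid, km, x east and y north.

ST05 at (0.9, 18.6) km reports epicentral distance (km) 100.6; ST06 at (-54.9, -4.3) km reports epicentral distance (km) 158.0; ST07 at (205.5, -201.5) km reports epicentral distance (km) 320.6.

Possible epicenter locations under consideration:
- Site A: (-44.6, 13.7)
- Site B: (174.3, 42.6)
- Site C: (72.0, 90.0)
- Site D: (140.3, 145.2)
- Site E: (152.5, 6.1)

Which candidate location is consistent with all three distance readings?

Site C

For each candidate, compare |candidate − station| to the reported distance:
Site A: residuals ST05 54.8, ST06 137.3, ST07 9.3 → max 137.3 km
Site B: residuals ST05 74.5, ST06 75.9, ST07 74.5 → max 75.9 km
Site C: residuals ST05 0.2, ST06 0.1, ST07 0.0 → max 0.2 km
Site D: residuals ST05 87.7, ST06 87.9, ST07 32.2 → max 87.9 km
Site E: residuals ST05 51.5, ST06 49.7, ST07 106.3 → max 106.3 km
Only Site C has all residuals ≈ 0.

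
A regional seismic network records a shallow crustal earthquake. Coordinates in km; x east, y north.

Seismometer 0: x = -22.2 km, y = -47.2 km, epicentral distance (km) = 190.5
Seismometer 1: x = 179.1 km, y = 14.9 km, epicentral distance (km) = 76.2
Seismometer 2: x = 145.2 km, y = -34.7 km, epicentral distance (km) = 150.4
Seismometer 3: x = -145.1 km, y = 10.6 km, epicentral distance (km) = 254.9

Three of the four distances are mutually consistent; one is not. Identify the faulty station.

Seismometer 1

Solve using three stations at a time. Using Seismometer 0, Seismometer 2, Seismometer 3 (subtract circle equations pairwise → linear system) gives (x, y) ≈ (91.4, 105.7).
Distances from that point to each station vs reported:
  Seismometer 0: calculated 190.5 vs reported 190.5 → residual 0.0 km
  Seismometer 1: calculated 126.3 vs reported 76.2 → residual 50.1 km
  Seismometer 2: calculated 150.4 vs reported 150.4 → residual 0.0 km
  Seismometer 3: calculated 254.9 vs reported 254.9 → residual 0.0 km
Seismometer 0, Seismometer 2, Seismometer 3 are mutually consistent (residuals ≈ 0); Seismometer 1 is off by 50.1 km.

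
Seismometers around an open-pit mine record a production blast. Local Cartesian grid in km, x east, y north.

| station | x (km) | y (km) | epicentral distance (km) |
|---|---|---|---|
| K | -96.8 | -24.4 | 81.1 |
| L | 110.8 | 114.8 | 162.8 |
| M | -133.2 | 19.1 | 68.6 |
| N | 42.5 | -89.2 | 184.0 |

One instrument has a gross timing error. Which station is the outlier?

L

Solve using three stations at a time. Using K, M, N (subtract circle equations pairwise → linear system) gives (x, y) ≈ (-73.9, 53.3).
Distances from that point to each station vs reported:
  K: calculated 81.0 vs reported 81.1 → residual 0.1 km
  L: calculated 194.6 vs reported 162.8 → residual 31.8 km
  M: calculated 68.5 vs reported 68.6 → residual 0.1 km
  N: calculated 184.0 vs reported 184.0 → residual 0.0 km
K, M, N are mutually consistent (residuals ≈ 0); L is off by 31.8 km.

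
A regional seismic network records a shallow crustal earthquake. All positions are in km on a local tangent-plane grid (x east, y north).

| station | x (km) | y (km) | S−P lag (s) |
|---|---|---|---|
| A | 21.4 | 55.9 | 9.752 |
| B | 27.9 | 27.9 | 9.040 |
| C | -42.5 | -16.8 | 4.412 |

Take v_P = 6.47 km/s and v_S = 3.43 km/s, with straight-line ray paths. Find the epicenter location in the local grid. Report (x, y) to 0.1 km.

x ≈ -36.8 km, y ≈ 14.9 km

Distance from S−P lag: d = Δt · v_P v_S / (v_P − v_S) = Δt · (6.47·3.43)/(6.47−3.43) ≈ 7.3000·Δt.
So d_A = 71.19, d_B = 65.99, d_C = 32.21 km.
Circle about each station: (x − 21.4)² + (y − 55.9)² = 71.19²; (x − 27.9)² + (y − 27.9)² = 65.99²; (x + 42.5)² + (y + 16.8)² = 32.21².
Subtracting the A equation from the B and C equations removes the quadratic terms:
13.0 x − 56.0 y = -1312.61
-127.8 x − 145.4 y = 2536.25
Solving the 2×2 system: x ≈ -36.8, y ≈ 14.9 km.
Check against A (with the unrounded x, y): √((x − 21.4)²+(y − 55.9)²) = 71.19 ≈ 71.19 km. ✓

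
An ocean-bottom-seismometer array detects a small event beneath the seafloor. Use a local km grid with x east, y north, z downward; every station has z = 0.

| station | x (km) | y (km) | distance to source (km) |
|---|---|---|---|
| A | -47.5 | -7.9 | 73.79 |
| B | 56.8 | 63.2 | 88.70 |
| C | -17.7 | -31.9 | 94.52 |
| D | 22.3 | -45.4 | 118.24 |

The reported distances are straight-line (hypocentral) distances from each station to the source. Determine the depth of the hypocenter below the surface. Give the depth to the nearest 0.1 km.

Each station gives a sphere (x−x_i)² + (y−y_i)² + z² = d_i² (stations at z=0).
Subtracting the A sphere from B and C: z² cancels, leaving linear equations in x and y:
208.6 x + 142.2 y = 2479.09
59.6 x − 48.0 y = -4476.83
Solving: x ≈ -27.997, y ≈ 58.504 km (keep extra digits for the depth step; rounded: -28.0, 58.5).
Then from the A sphere: z² = 73.79² − (x + 47.5)² − (y + 7.9)² with x = -27.997, y = 58.504, so z ≈ 25.595 ≈ 25.6 km.

depth ≈ 25.6 km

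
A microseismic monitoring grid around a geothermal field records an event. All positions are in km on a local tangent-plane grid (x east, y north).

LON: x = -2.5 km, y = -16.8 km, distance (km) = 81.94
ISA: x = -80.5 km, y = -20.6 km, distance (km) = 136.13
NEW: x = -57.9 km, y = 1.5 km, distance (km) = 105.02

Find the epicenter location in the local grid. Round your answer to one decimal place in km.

(30.5, 58.2)

Circle about each station: (x + 2.5)² + (y + 16.8)² = 81.94²; (x + 80.5)² + (y + 20.6)² = 136.13²; (x + 57.9)² + (y − 1.5)² = 105.02².
Subtracting pairs of circle equations eliminates x²+y² and gives linear equations (the radical axes):
-156.0 x − 7.6 y = -5201.09
-110.8 x + 36.6 y = -1248.87
Solving the 2×2 system: x ≈ 30.5, y ≈ 58.2 km.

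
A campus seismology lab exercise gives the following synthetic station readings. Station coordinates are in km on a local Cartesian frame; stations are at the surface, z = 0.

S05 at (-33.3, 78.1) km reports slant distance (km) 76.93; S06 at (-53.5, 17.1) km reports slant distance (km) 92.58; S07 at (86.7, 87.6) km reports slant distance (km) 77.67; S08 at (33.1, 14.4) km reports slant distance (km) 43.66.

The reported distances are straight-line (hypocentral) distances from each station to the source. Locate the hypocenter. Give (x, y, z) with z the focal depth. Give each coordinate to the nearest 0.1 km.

x ≈ 29.2 km, y ≈ 45.3 km, depth ≈ 30.6 km

Each station gives a sphere (x−x_i)² + (y−y_i)² + z² = d_i² (stations at z=0).
Subtracting the S05 sphere from S06 and S07: z² cancels, leaving linear equations in x and y:
-40.4 x − 122.0 y = -6706.67
240.0 x + 19.0 y = 7867.75
Solving: x ≈ 29.196, y ≈ 45.305 km (keep extra digits for the depth step; rounded: 29.2, 45.3).
Then from the S05 sphere: z² = 76.93² − (x + 33.3)² − (y − 78.1)² with x = 29.196, y = 45.305, so z ≈ 30.610 ≈ 30.6 km.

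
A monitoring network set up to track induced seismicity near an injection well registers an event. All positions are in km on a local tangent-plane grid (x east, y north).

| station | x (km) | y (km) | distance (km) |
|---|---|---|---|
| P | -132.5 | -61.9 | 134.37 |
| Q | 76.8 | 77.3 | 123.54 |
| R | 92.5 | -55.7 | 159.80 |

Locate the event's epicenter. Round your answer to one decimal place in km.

Circle about each station: (x + 132.5)² + (y + 61.9)² = 134.37²; (x − 76.8)² + (y − 77.3)² = 123.54²; (x − 92.5)² + (y + 55.7)² = 159.80².
Subtracting the P equation from the Q and R equations removes the quadratic terms:
418.6 x + 278.4 y = -6721.16
450.0 x + 12.4 y = -17209.86
Solving the 2×2 system: x ≈ -39.2, y ≈ 34.8 km.
Check against P (with the unrounded x, y): √((x + 132.5)²+(y + 61.9)²) = 134.37 ≈ 134.37 km. ✓

-39.2 km east, 34.8 km north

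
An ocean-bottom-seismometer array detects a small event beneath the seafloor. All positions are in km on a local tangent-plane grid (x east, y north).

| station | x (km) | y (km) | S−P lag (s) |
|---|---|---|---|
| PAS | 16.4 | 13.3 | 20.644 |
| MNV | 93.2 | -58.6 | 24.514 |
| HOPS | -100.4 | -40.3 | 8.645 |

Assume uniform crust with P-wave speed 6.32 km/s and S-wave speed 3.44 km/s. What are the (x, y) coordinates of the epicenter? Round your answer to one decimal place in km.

Distance from S−P lag: d = Δt · v_P v_S / (v_P − v_S) = Δt · (6.32·3.44)/(6.32−3.44) ≈ 7.5489·Δt.
So d_PAS = 155.84, d_MNV = 185.05, d_HOPS = 65.26 km.
Circle about each station: (x − 16.4)² + (y − 13.3)² = 155.84²; (x − 93.2)² + (y + 58.6)² = 185.05²; (x + 100.4)² + (y + 40.3)² = 65.26².
Subtracting pairs of circle equations eliminates x²+y² and gives linear equations (the radical axes):
153.6 x − 143.8 y = 1716.95
-233.6 x − 107.2 y = 31285.64
Solving the 2×2 system: x ≈ -86.2, y ≈ -104.0 km.
Check against PAS (with the unrounded x, y): √((x − 16.4)²+(y − 13.3)²) = 155.85 ≈ 155.84 km. ✓

(-86.2, -104.0)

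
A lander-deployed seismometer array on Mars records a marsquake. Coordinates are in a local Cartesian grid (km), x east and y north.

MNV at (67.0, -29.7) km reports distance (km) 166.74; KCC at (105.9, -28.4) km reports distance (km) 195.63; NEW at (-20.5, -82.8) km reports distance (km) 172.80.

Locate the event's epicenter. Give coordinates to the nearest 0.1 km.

-52.0 km east, 87.1 km north

Circle about each station: (x − 67.0)² + (y + 29.7)² = 166.74²; (x − 105.9)² + (y + 28.4)² = 195.63²; (x + 20.5)² + (y + 82.8)² = 172.80².
Subtracting the MNV equation from the KCC and NEW equations removes the quadratic terms:
77.8 x + 2.6 y = -3818.59
-175.0 x − 106.2 y = -152.61
Solving the 2×2 system: x ≈ -52.0, y ≈ 87.1 km.
Check against MNV (with the unrounded x, y): √((x − 67.0)²+(y + 29.7)²) = 166.75 ≈ 166.74 km. ✓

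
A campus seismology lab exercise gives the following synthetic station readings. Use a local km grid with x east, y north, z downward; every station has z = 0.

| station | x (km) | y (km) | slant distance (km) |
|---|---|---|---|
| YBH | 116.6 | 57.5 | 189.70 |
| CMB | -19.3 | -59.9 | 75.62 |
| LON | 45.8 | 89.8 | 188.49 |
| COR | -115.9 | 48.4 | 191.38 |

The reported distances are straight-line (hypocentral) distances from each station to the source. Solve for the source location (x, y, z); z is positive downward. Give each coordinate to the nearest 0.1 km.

(7.0, -81.9, 67.4)

Each station gives a sphere (x−x_i)² + (y−y_i)² + z² = d_i² (stations at z=0).
Subtracting the YBH sphere from CMB and LON: z² cancels, leaving linear equations in x and y:
-271.8 x − 234.8 y = 17326.40
-141.6 x + 64.6 y = -6282.52
Solving: x ≈ 7.004, y ≈ -81.900 km (keep extra digits for the depth step; rounded: 7.0, -81.9).
Then from the YBH sphere: z² = 189.70² − (x − 116.6)² − (y − 57.5)² with x = 7.004, y = -81.900, so z ≈ 67.398 ≈ 67.4 km.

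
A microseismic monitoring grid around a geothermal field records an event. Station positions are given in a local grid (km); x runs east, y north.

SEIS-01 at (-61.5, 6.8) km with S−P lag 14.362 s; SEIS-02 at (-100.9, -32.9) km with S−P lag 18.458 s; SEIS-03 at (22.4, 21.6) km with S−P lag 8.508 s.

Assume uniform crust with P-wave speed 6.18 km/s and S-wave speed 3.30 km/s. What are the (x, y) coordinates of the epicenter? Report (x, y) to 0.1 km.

Distance from S−P lag: d = Δt · v_P v_S / (v_P − v_S) = Δt · (6.18·3.30)/(6.18−3.30) ≈ 7.0812·Δt.
So d_SEIS-01 = 101.70, d_SEIS-02 = 130.71, d_SEIS-03 = 60.25 km.
Circle about each station: (x + 61.5)² + (y − 6.8)² = 101.70²; (x + 100.9)² + (y + 32.9)² = 130.71²; (x − 22.4)² + (y − 21.6)² = 60.25².
Subtracting the SEIS-01 equation from the SEIS-02 and SEIS-03 equations removes the quadratic terms:
-78.8 x − 79.4 y = 692.52
167.8 x + 29.6 y = 3852.66
Solving the 2×2 system: x ≈ 29.7, y ≈ -38.2 km.
Check against SEIS-01 (with the unrounded x, y): √((x + 61.5)²+(y − 6.8)²) = 101.69 ≈ 101.70 km. ✓

x ≈ 29.7 km, y ≈ -38.2 km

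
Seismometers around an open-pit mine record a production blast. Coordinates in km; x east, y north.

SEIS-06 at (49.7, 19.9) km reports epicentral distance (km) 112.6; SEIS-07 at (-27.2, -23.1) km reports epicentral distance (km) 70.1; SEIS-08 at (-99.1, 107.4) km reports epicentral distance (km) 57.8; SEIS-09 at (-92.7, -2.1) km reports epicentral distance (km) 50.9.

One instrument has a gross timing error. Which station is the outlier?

Solve using three stations at a time. Using SEIS-06, SEIS-07, SEIS-09 (subtract circle equations pairwise → linear system) gives (x, y) ≈ (-61.4, 38.1).
Distances from that point to each station vs reported:
  SEIS-06: calculated 112.6 vs reported 112.6 → residual 0.0 km
  SEIS-07: calculated 70.1 vs reported 70.1 → residual 0.0 km
  SEIS-08: calculated 78.9 vs reported 57.8 → residual 21.1 km
  SEIS-09: calculated 50.9 vs reported 50.9 → residual 0.0 km
SEIS-06, SEIS-07, SEIS-09 are mutually consistent (residuals ≈ 0); SEIS-08 is off by 21.1 km.

SEIS-08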